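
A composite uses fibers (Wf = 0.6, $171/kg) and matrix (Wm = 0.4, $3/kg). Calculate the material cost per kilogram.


Cost = cost_f*Wf + cost_m*Wm = 171*0.6 + 3*0.4 = $103.8/kg

$103.8/kg


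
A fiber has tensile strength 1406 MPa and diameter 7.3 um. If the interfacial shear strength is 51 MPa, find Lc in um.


Lc = sigma_f * d / (2 * tau_i) = 1406 * 7.3 / (2 * 51) = 100.6 um

100.6 um


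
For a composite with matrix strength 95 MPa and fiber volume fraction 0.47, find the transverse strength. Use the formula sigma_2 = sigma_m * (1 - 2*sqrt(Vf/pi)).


factor = 1 - 2*sqrt(0.47/pi) = 0.2264
sigma_2 = 95 * 0.2264 = 21.51 MPa

21.51 MPa


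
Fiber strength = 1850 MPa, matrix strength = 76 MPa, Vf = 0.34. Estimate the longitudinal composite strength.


sigma_1 = sigma_f*Vf + sigma_m*(1-Vf) = 1850*0.34 + 76*0.66 = 679.2 MPa

679.2 MPa


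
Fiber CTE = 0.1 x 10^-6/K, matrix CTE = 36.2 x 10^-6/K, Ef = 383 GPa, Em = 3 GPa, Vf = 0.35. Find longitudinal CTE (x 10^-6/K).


E1 = Ef*Vf + Em*(1-Vf) = 136.0
alpha_1 = (alpha_f*Ef*Vf + alpha_m*Em*(1-Vf))/E1 = 0.62 x 10^-6/K

0.62 x 10^-6/K


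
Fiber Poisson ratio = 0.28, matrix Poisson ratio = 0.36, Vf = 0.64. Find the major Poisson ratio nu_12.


nu_12 = nu_f*Vf + nu_m*(1-Vf) = 0.28*0.64 + 0.36*0.36 = 0.3088

0.3088


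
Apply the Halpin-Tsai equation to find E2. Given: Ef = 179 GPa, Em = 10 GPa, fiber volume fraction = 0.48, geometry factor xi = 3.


eta = (Ef/Em - 1)/(Ef/Em + xi) = (17.9 - 1)/(17.9 + 3) = 0.8086
E2 = Em*(1+xi*eta*Vf)/(1-eta*Vf) = 35.37 GPa

35.37 GPa


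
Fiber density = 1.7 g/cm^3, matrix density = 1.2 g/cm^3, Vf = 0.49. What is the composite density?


rho_c = rho_f*Vf + rho_m*(1-Vf) = 1.7*0.49 + 1.2*0.51 = 1.445 g/cm^3

1.445 g/cm^3


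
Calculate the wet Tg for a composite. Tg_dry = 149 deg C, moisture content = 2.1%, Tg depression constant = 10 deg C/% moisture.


Tg_wet = Tg_dry - k*moisture = 149 - 10*2.1 = 128.0 deg C

128.0 deg C


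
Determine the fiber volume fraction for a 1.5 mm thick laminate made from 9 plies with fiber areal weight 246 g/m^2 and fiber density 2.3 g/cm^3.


Vf = n * FAW / (rho_f * h * 1000) = 9 * 246 / (2.3 * 1.5 * 1000) = 0.6417

0.6417


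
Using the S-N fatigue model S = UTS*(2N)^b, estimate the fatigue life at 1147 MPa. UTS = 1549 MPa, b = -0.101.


N = 0.5 * (S/UTS)^(1/b) = 0.5 * (1147/1549)^(1/-0.101) = 9.7933 cycles

9.7933 cycles


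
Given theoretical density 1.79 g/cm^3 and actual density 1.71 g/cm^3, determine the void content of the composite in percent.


Void% = (rho_theo - rho_actual)/rho_theo * 100 = (1.79 - 1.71)/1.79 * 100 = 4.47%

4.47%


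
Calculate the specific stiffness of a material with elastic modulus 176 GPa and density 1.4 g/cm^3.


Specific stiffness = E/rho = 176/1.4 = 125.7 GPa/(g/cm^3)

125.7 GPa/(g/cm^3)


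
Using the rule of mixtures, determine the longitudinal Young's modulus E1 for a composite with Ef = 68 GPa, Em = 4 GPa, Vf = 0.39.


E1 = Ef*Vf + Em*(1-Vf) = 68*0.39 + 4*0.61 = 28.96 GPa

28.96 GPa


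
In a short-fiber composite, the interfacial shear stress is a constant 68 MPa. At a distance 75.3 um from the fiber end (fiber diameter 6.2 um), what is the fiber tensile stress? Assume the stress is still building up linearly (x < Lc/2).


Force balance: sigma_f * (pi*d^2/4) = tau * (pi*d) * x  ->  sigma_f = 4 * tau * x / d
sigma_f = 4 * 68 * 75.3 / 6.2 = 3303.5 MPa

3303.5 MPa


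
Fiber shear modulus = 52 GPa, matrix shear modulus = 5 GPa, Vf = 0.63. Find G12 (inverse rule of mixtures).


1/G12 = Vf/Gf + (1-Vf)/Gm = 0.63/52 + 0.37/5
G12 = 11.61 GPa

11.61 GPa


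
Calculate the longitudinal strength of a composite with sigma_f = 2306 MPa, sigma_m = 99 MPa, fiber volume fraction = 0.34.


sigma_1 = sigma_f*Vf + sigma_m*(1-Vf) = 2306*0.34 + 99*0.66 = 849.4 MPa

849.4 MPa


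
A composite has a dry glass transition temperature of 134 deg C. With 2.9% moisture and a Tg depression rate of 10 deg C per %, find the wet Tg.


Tg_wet = Tg_dry - k*moisture = 134 - 10*2.9 = 105.0 deg C

105.0 deg C


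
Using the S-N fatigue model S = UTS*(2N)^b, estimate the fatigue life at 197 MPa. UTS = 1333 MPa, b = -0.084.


N = 0.5 * (S/UTS)^(1/b) = 0.5 * (197/1333)^(1/-0.084) = 3.8393e+09 cycles

3.8393e+09 cycles


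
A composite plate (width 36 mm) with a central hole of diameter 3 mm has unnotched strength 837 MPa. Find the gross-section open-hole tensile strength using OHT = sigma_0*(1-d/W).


OHT = sigma_0*(1-d/W) = 837*(1-3/36) = 767.3 MPa

767.3 MPa


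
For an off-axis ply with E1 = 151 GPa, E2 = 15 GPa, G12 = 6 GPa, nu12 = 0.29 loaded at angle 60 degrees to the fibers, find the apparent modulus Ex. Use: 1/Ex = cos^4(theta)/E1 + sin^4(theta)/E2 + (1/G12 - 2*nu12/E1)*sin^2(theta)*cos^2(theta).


cos^4(60) = 0.0625, sin^4(60) = 0.5625, sin^2(60)*cos^2(60) = 0.1875
1/G12 - 2*nu12/E1 = 1/6 - 2*0.29/151 = 0.162826 GPa^-1
1/Ex = 0.0625/151 + 0.5625/15 + 0.162826*0.1875 = 0.0684437 GPa^-1
Ex = 14.61 GPa

14.61 GPa


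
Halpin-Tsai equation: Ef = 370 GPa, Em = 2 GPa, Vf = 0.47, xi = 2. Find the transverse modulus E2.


eta = (Ef/Em - 1)/(Ef/Em + xi) = (185.0 - 1)/(185.0 + 2) = 0.984
E2 = Em*(1+xi*eta*Vf)/(1-eta*Vf) = 7.16 GPa

7.16 GPa


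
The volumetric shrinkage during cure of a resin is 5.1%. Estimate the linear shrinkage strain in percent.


Linear shrinkage ≈ vol_shrink/3 = 5.1/3 = 1.7%

1.7%


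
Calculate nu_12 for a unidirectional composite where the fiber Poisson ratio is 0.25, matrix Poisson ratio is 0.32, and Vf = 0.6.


nu_12 = nu_f*Vf + nu_m*(1-Vf) = 0.25*0.6 + 0.32*0.4 = 0.278

0.278


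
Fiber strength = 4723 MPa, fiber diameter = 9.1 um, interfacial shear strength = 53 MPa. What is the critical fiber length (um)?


Lc = sigma_f * d / (2 * tau_i) = 4723 * 9.1 / (2 * 53) = 405.5 um

405.5 um


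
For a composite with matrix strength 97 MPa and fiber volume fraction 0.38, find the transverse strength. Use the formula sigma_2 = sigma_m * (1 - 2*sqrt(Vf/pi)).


factor = 1 - 2*sqrt(0.38/pi) = 0.3044
sigma_2 = 97 * 0.3044 = 29.53 MPa

29.53 MPa


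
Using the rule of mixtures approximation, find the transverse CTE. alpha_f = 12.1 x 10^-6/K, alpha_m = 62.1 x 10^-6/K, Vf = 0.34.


alpha_2 = alpha_f*Vf + alpha_m*(1-Vf) = 12.1*0.34 + 62.1*0.66 = 45.1 x 10^-6/K

45.1 x 10^-6/K


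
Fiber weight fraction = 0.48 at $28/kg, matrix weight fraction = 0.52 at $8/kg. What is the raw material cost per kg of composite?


Cost = cost_f*Wf + cost_m*Wm = 28*0.48 + 8*0.52 = $17.6/kg

$17.6/kg


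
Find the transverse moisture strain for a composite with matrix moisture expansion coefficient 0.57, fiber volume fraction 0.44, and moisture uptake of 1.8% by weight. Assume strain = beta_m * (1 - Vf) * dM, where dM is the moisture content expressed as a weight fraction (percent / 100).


dM = 1.8/100 = 0.018
strain = beta_m * (1-Vf) * dM = 0.57 * 0.56 * 0.018 = 0.0057456

0.0057456


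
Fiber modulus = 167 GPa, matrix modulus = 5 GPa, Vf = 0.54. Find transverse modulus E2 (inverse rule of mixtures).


1/E2 = Vf/Ef + (1-Vf)/Em = 0.54/167 + 0.46/5
E2 = 10.5 GPa

10.5 GPa


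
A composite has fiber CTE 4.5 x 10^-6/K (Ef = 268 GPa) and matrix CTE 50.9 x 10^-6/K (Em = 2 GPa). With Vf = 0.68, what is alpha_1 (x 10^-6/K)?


E1 = Ef*Vf + Em*(1-Vf) = 182.88
alpha_1 = (alpha_f*Ef*Vf + alpha_m*Em*(1-Vf))/E1 = 4.66 x 10^-6/K

4.66 x 10^-6/K


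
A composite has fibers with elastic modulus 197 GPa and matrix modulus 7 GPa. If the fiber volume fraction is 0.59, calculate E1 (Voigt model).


E1 = Ef*Vf + Em*(1-Vf) = 197*0.59 + 7*0.41 = 119.1 GPa

119.1 GPa


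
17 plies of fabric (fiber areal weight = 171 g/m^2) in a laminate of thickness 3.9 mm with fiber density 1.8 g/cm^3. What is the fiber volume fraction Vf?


Vf = n * FAW / (rho_f * h * 1000) = 17 * 171 / (1.8 * 3.9 * 1000) = 0.4141

0.4141


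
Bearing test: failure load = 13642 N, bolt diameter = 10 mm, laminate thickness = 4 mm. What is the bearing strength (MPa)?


sigma_br = F/(d*h) = 13642/(10*4) = 341.1 MPa

341.1 MPa


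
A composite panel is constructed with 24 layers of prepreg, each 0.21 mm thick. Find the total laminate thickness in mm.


h = n * t_ply = 24 * 0.21 = 5.04 mm

5.04 mm


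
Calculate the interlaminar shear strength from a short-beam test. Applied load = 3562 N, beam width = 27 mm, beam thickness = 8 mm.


ILSS = 3F/(4bh) = 3*3562/(4*27*8) = 12.37 MPa

12.37 MPa


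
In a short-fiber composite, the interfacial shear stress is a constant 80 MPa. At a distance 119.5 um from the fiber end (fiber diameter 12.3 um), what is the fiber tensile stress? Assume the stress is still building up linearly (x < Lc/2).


Force balance: sigma_f * (pi*d^2/4) = tau * (pi*d) * x  ->  sigma_f = 4 * tau * x / d
sigma_f = 4 * 80 * 119.5 / 12.3 = 3108.9 MPa

3108.9 MPa


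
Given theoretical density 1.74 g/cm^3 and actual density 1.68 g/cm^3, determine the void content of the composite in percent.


Void% = (rho_theo - rho_actual)/rho_theo * 100 = (1.74 - 1.68)/1.74 * 100 = 3.45%

3.45%


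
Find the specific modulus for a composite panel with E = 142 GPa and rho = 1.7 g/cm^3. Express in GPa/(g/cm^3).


Specific stiffness = E/rho = 142/1.7 = 83.5 GPa/(g/cm^3)

83.5 GPa/(g/cm^3)


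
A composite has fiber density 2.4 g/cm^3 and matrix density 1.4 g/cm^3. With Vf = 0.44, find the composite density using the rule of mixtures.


rho_c = rho_f*Vf + rho_m*(1-Vf) = 2.4*0.44 + 1.4*0.56 = 1.84 g/cm^3

1.84 g/cm^3


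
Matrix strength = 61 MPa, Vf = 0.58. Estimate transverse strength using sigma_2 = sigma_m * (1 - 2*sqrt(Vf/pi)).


factor = 1 - 2*sqrt(0.58/pi) = 0.1407
sigma_2 = 61 * 0.1407 = 8.58 MPa

8.58 MPa


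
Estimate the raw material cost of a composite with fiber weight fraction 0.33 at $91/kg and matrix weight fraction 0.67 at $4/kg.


Cost = cost_f*Wf + cost_m*Wm = 91*0.33 + 4*0.67 = $32.71/kg

$32.71/kg


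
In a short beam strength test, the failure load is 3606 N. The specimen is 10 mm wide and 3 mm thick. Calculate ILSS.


ILSS = 3F/(4bh) = 3*3606/(4*10*3) = 90.15 MPa

90.15 MPa


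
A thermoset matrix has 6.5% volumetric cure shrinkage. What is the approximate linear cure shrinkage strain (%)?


Linear shrinkage ≈ vol_shrink/3 = 6.5/3 = 2.167%

2.167%


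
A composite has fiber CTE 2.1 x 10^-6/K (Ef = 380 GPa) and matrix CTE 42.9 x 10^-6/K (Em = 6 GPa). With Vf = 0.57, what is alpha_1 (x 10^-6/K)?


E1 = Ef*Vf + Em*(1-Vf) = 219.18
alpha_1 = (alpha_f*Ef*Vf + alpha_m*Em*(1-Vf))/E1 = 2.58 x 10^-6/K

2.58 x 10^-6/K


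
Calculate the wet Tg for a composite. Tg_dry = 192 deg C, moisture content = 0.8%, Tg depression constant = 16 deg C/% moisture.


Tg_wet = Tg_dry - k*moisture = 192 - 16*0.8 = 179.2 deg C

179.2 deg C


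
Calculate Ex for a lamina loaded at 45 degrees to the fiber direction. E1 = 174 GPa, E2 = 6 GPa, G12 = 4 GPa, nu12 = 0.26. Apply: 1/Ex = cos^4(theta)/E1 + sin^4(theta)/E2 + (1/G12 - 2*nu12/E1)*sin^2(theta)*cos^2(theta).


cos^4(45) = 0.25, sin^4(45) = 0.25, sin^2(45)*cos^2(45) = 0.25
1/G12 - 2*nu12/E1 = 1/4 - 2*0.26/174 = 0.247011 GPa^-1
1/Ex = 0.25/174 + 0.25/6 + 0.247011*0.25 = 0.1048563 GPa^-1
Ex = 9.54 GPa

9.54 GPa


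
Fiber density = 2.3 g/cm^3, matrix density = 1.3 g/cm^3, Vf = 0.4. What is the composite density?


rho_c = rho_f*Vf + rho_m*(1-Vf) = 2.3*0.4 + 1.3*0.6 = 1.7 g/cm^3

1.7 g/cm^3


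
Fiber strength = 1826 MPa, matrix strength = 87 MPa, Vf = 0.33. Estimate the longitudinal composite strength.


sigma_1 = sigma_f*Vf + sigma_m*(1-Vf) = 1826*0.33 + 87*0.67 = 660.9 MPa

660.9 MPa


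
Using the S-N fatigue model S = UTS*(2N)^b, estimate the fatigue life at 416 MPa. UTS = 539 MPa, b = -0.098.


N = 0.5 * (S/UTS)^(1/b) = 0.5 * (416/539)^(1/-0.098) = 7.0288 cycles

7.0288 cycles


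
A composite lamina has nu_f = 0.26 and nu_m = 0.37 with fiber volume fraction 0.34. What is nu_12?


nu_12 = nu_f*Vf + nu_m*(1-Vf) = 0.26*0.34 + 0.37*0.66 = 0.3326

0.3326


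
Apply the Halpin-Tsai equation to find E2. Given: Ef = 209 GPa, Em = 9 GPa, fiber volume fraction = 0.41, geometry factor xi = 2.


eta = (Ef/Em - 1)/(Ef/Em + xi) = (23.2222 - 1)/(23.2222 + 2) = 0.8811
E2 = Em*(1+xi*eta*Vf)/(1-eta*Vf) = 24.27 GPa

24.27 GPa


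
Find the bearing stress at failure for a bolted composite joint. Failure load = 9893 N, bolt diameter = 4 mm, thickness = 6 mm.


sigma_br = F/(d*h) = 9893/(4*6) = 412.2 MPa

412.2 MPa


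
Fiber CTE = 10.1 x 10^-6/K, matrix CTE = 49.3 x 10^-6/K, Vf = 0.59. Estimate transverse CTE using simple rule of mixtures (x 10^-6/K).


alpha_2 = alpha_f*Vf + alpha_m*(1-Vf) = 10.1*0.59 + 49.3*0.41 = 26.2 x 10^-6/K

26.2 x 10^-6/K


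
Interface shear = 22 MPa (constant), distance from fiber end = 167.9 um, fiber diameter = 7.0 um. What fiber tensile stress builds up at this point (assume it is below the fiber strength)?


Force balance: sigma_f * (pi*d^2/4) = tau * (pi*d) * x  ->  sigma_f = 4 * tau * x / d
sigma_f = 4 * 22 * 167.9 / 7.0 = 2110.7 MPa

2110.7 MPa


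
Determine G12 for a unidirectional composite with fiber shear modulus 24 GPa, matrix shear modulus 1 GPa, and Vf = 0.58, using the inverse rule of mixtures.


1/G12 = Vf/Gf + (1-Vf)/Gm = 0.58/24 + 0.42/1
G12 = 2.25 GPa

2.25 GPa


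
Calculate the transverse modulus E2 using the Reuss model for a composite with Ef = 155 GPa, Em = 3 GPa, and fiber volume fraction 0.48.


1/E2 = Vf/Ef + (1-Vf)/Em = 0.48/155 + 0.52/3
E2 = 5.67 GPa

5.67 GPa


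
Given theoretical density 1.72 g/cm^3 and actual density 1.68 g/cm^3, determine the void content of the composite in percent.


Void% = (rho_theo - rho_actual)/rho_theo * 100 = (1.72 - 1.68)/1.72 * 100 = 2.33%

2.33%


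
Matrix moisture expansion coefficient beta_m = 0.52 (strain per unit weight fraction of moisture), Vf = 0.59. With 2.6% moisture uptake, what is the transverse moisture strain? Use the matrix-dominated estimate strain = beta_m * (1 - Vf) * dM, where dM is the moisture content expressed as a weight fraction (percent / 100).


dM = 2.6/100 = 0.026
strain = beta_m * (1-Vf) * dM = 0.52 * 0.41 * 0.026 = 0.0055432

0.0055432


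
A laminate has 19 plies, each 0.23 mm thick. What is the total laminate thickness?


h = n * t_ply = 19 * 0.23 = 4.37 mm

4.37 mm


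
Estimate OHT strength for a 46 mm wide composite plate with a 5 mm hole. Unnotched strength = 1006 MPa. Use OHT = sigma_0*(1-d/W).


OHT = sigma_0*(1-d/W) = 1006*(1-5/46) = 896.7 MPa

896.7 MPa


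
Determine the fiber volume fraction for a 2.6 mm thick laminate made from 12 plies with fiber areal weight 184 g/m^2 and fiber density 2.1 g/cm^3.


Vf = n * FAW / (rho_f * h * 1000) = 12 * 184 / (2.1 * 2.6 * 1000) = 0.4044

0.4044


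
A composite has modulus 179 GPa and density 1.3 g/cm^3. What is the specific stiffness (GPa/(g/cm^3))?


Specific stiffness = E/rho = 179/1.3 = 137.7 GPa/(g/cm^3)

137.7 GPa/(g/cm^3)


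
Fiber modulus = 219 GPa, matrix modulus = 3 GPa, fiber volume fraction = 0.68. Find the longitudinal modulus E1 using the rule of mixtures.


E1 = Ef*Vf + Em*(1-Vf) = 219*0.68 + 3*0.32 = 149.88 GPa

149.88 GPa


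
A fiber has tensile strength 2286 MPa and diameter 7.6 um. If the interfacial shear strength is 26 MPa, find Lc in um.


Lc = sigma_f * d / (2 * tau_i) = 2286 * 7.6 / (2 * 26) = 334.1 um

334.1 um


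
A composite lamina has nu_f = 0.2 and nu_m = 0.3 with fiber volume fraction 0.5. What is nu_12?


nu_12 = nu_f*Vf + nu_m*(1-Vf) = 0.2*0.5 + 0.3*0.5 = 0.25

0.25


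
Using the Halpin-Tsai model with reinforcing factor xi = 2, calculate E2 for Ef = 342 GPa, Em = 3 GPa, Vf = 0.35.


eta = (Ef/Em - 1)/(Ef/Em + xi) = (114.0 - 1)/(114.0 + 2) = 0.9741
E2 = Em*(1+xi*eta*Vf)/(1-eta*Vf) = 7.66 GPa

7.66 GPa


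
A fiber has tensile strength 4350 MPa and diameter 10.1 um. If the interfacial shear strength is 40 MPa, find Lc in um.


Lc = sigma_f * d / (2 * tau_i) = 4350 * 10.1 / (2 * 40) = 549.2 um

549.2 um


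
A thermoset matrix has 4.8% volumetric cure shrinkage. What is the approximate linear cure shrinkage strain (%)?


Linear shrinkage ≈ vol_shrink/3 = 4.8/3 = 1.6%

1.6%


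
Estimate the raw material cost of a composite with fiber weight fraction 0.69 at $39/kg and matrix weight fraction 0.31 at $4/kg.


Cost = cost_f*Wf + cost_m*Wm = 39*0.69 + 4*0.31 = $28.15/kg

$28.15/kg


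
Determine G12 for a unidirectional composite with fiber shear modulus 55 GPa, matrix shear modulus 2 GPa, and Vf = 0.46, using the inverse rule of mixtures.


1/G12 = Vf/Gf + (1-Vf)/Gm = 0.46/55 + 0.54/2
G12 = 3.59 GPa

3.59 GPa


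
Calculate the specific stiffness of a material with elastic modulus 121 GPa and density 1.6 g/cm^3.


Specific stiffness = E/rho = 121/1.6 = 75.6 GPa/(g/cm^3)

75.6 GPa/(g/cm^3)


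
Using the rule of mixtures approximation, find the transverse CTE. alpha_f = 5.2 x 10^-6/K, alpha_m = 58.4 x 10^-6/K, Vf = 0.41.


alpha_2 = alpha_f*Vf + alpha_m*(1-Vf) = 5.2*0.41 + 58.4*0.59 = 36.6 x 10^-6/K

36.6 x 10^-6/K


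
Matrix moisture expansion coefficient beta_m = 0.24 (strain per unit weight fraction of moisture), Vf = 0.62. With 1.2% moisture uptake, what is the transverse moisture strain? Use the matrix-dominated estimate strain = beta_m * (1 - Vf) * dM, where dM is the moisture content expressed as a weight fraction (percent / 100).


dM = 1.2/100 = 0.012
strain = beta_m * (1-Vf) * dM = 0.24 * 0.38 * 0.012 = 0.0010944

0.0010944


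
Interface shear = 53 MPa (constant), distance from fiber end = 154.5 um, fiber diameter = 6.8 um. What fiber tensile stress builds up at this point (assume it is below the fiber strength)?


Force balance: sigma_f * (pi*d^2/4) = tau * (pi*d) * x  ->  sigma_f = 4 * tau * x / d
sigma_f = 4 * 53 * 154.5 / 6.8 = 4816.8 MPa

4816.8 MPa


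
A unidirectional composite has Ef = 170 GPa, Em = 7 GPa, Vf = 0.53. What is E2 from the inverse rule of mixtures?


1/E2 = Vf/Ef + (1-Vf)/Em = 0.53/170 + 0.47/7
E2 = 14.23 GPa

14.23 GPa


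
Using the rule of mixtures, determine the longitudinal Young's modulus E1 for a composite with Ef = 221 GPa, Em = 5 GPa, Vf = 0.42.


E1 = Ef*Vf + Em*(1-Vf) = 221*0.42 + 5*0.58 = 95.72 GPa

95.72 GPa


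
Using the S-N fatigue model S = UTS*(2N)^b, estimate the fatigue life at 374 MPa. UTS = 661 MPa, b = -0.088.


N = 0.5 * (S/UTS)^(1/b) = 0.5 * (374/661)^(1/-0.088) = 323.2485 cycles

323.2485 cycles


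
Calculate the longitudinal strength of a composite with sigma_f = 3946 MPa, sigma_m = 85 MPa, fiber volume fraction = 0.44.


sigma_1 = sigma_f*Vf + sigma_m*(1-Vf) = 3946*0.44 + 85*0.56 = 1783.8 MPa

1783.8 MPa


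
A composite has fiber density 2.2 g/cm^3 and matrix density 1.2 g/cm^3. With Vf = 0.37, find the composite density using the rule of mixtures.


rho_c = rho_f*Vf + rho_m*(1-Vf) = 2.2*0.37 + 1.2*0.63 = 1.57 g/cm^3

1.57 g/cm^3


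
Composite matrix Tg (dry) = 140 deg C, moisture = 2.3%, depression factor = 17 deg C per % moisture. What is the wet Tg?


Tg_wet = Tg_dry - k*moisture = 140 - 17*2.3 = 100.9 deg C

100.9 deg C


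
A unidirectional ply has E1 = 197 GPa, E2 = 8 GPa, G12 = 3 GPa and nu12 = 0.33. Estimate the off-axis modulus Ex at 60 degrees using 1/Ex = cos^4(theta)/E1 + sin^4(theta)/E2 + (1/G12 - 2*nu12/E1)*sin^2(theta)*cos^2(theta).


cos^4(60) = 0.0625, sin^4(60) = 0.5625, sin^2(60)*cos^2(60) = 0.1875
1/G12 - 2*nu12/E1 = 1/3 - 2*0.33/197 = 0.329983 GPa^-1
1/Ex = 0.0625/197 + 0.5625/8 + 0.329983*0.1875 = 0.1325016 GPa^-1
Ex = 7.55 GPa

7.55 GPa


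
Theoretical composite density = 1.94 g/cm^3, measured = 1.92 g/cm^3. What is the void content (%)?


Void% = (rho_theo - rho_actual)/rho_theo * 100 = (1.94 - 1.92)/1.94 * 100 = 1.03%

1.03%


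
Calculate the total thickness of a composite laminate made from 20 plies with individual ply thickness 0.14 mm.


h = n * t_ply = 20 * 0.14 = 2.8 mm

2.8 mm


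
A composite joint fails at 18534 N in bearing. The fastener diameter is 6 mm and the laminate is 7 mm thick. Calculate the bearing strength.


sigma_br = F/(d*h) = 18534/(6*7) = 441.3 MPa

441.3 MPa


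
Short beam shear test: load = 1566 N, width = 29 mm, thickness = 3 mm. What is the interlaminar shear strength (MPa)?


ILSS = 3F/(4bh) = 3*1566/(4*29*3) = 13.5 MPa

13.5 MPa


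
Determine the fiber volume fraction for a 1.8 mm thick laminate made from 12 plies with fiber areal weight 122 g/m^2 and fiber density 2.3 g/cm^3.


Vf = n * FAW / (rho_f * h * 1000) = 12 * 122 / (2.3 * 1.8 * 1000) = 0.3536

0.3536


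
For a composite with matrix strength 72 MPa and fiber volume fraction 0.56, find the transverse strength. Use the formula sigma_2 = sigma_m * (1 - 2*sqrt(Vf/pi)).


factor = 1 - 2*sqrt(0.56/pi) = 0.1556
sigma_2 = 72 * 0.1556 = 11.2 MPa

11.2 MPa


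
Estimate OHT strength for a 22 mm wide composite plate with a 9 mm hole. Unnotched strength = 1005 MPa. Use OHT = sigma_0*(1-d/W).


OHT = sigma_0*(1-d/W) = 1005*(1-9/22) = 593.9 MPa

593.9 MPa


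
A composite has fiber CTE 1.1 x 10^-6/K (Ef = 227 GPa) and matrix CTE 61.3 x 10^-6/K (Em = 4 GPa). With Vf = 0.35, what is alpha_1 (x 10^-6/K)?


E1 = Ef*Vf + Em*(1-Vf) = 82.05
alpha_1 = (alpha_f*Ef*Vf + alpha_m*Em*(1-Vf))/E1 = 3.01 x 10^-6/K

3.01 x 10^-6/K


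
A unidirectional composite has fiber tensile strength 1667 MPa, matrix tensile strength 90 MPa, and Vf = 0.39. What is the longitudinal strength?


sigma_1 = sigma_f*Vf + sigma_m*(1-Vf) = 1667*0.39 + 90*0.61 = 705.0 MPa

705.0 MPa


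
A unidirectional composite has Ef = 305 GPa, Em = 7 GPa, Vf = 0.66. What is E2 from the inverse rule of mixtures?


1/E2 = Vf/Ef + (1-Vf)/Em = 0.66/305 + 0.34/7
E2 = 19.71 GPa

19.71 GPa


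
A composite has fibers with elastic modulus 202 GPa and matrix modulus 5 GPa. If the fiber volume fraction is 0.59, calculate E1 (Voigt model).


E1 = Ef*Vf + Em*(1-Vf) = 202*0.59 + 5*0.41 = 121.23 GPa

121.23 GPa


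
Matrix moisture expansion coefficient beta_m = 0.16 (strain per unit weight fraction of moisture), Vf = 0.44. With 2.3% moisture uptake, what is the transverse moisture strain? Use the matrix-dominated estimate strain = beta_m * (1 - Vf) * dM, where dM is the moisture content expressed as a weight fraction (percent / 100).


dM = 2.3/100 = 0.023
strain = beta_m * (1-Vf) * dM = 0.16 * 0.56 * 0.023 = 0.0020608

0.0020608


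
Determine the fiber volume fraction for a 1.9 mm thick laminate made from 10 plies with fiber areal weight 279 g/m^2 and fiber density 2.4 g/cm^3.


Vf = n * FAW / (rho_f * h * 1000) = 10 * 279 / (2.4 * 1.9 * 1000) = 0.6118

0.6118


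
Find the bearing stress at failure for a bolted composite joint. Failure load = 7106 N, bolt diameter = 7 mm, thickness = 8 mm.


sigma_br = F/(d*h) = 7106/(7*8) = 126.9 MPa

126.9 MPa


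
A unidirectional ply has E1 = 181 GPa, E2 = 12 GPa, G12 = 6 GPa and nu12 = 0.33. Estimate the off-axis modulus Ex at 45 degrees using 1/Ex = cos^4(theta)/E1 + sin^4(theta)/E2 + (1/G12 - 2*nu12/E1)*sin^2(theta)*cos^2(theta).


cos^4(45) = 0.25, sin^4(45) = 0.25, sin^2(45)*cos^2(45) = 0.25
1/G12 - 2*nu12/E1 = 1/6 - 2*0.33/181 = 0.16302 GPa^-1
1/Ex = 0.25/181 + 0.25/12 + 0.16302*0.25 = 0.0629696 GPa^-1
Ex = 15.88 GPa

15.88 GPa


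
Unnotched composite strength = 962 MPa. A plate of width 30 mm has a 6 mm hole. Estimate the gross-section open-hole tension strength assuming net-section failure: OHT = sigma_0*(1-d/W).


OHT = sigma_0*(1-d/W) = 962*(1-6/30) = 769.6 MPa

769.6 MPa


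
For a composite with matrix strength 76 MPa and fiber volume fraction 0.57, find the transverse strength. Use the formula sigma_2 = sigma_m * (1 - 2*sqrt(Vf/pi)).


factor = 1 - 2*sqrt(0.57/pi) = 0.1481
sigma_2 = 76 * 0.1481 = 11.26 MPa

11.26 MPa


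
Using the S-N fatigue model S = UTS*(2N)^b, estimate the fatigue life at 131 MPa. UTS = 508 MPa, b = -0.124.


N = 0.5 * (S/UTS)^(1/b) = 0.5 * (131/508)^(1/-0.124) = 27905.0652 cycles

27905.0652 cycles


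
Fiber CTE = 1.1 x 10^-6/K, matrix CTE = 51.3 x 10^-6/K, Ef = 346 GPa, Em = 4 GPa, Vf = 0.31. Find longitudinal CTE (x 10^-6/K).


E1 = Ef*Vf + Em*(1-Vf) = 110.02
alpha_1 = (alpha_f*Ef*Vf + alpha_m*Em*(1-Vf))/E1 = 2.36 x 10^-6/K

2.36 x 10^-6/K


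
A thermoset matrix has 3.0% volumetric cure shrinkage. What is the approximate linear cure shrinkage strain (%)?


Linear shrinkage ≈ vol_shrink/3 = 3.0/3 = 1.0%

1.0%


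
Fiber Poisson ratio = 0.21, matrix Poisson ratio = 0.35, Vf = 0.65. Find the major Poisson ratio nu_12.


nu_12 = nu_f*Vf + nu_m*(1-Vf) = 0.21*0.65 + 0.35*0.35 = 0.259

0.259


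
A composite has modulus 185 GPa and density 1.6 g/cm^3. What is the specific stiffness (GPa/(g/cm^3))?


Specific stiffness = E/rho = 185/1.6 = 115.6 GPa/(g/cm^3)

115.6 GPa/(g/cm^3)


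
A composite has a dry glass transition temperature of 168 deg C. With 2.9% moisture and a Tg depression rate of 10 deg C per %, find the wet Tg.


Tg_wet = Tg_dry - k*moisture = 168 - 10*2.9 = 139.0 deg C

139.0 deg C


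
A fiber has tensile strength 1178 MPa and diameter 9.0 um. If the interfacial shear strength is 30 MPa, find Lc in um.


Lc = sigma_f * d / (2 * tau_i) = 1178 * 9.0 / (2 * 30) = 176.7 um

176.7 um


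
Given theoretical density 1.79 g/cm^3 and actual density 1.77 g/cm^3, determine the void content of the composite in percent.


Void% = (rho_theo - rho_actual)/rho_theo * 100 = (1.79 - 1.77)/1.79 * 100 = 1.12%

1.12%


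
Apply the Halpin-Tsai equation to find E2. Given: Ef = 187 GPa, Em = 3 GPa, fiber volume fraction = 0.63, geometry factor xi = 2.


eta = (Ef/Em - 1)/(Ef/Em + xi) = (62.3333 - 1)/(62.3333 + 2) = 0.9534
E2 = Em*(1+xi*eta*Vf)/(1-eta*Vf) = 16.54 GPa

16.54 GPa


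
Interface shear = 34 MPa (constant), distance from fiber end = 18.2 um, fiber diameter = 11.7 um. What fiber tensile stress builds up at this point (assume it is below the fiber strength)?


Force balance: sigma_f * (pi*d^2/4) = tau * (pi*d) * x  ->  sigma_f = 4 * tau * x / d
sigma_f = 4 * 34 * 18.2 / 11.7 = 211.6 MPa

211.6 MPa


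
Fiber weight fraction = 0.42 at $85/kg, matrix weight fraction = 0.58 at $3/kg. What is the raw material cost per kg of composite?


Cost = cost_f*Wf + cost_m*Wm = 85*0.42 + 3*0.58 = $37.44/kg

$37.44/kg


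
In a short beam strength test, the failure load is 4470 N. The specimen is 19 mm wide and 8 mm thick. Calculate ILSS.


ILSS = 3F/(4bh) = 3*4470/(4*19*8) = 22.06 MPa

22.06 MPa


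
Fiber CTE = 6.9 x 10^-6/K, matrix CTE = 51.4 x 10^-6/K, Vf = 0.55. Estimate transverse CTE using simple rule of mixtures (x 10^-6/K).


alpha_2 = alpha_f*Vf + alpha_m*(1-Vf) = 6.9*0.55 + 51.4*0.45 = 26.9 x 10^-6/K

26.9 x 10^-6/K


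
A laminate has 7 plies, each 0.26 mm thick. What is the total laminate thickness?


h = n * t_ply = 7 * 0.26 = 1.82 mm

1.82 mm


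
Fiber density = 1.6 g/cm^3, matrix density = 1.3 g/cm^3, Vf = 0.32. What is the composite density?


rho_c = rho_f*Vf + rho_m*(1-Vf) = 1.6*0.32 + 1.3*0.68 = 1.396 g/cm^3

1.396 g/cm^3


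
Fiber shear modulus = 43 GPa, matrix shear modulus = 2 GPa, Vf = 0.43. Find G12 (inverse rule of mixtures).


1/G12 = Vf/Gf + (1-Vf)/Gm = 0.43/43 + 0.57/2
G12 = 3.39 GPa

3.39 GPa


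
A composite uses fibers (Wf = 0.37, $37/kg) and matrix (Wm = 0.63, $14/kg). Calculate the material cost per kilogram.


Cost = cost_f*Wf + cost_m*Wm = 37*0.37 + 14*0.63 = $22.51/kg

$22.51/kg


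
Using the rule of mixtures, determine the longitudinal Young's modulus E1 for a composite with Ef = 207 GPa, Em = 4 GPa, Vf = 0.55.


E1 = Ef*Vf + Em*(1-Vf) = 207*0.55 + 4*0.45 = 115.65 GPa

115.65 GPa


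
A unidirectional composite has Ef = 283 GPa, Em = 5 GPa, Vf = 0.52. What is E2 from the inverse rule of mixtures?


1/E2 = Vf/Ef + (1-Vf)/Em = 0.52/283 + 0.48/5
E2 = 10.22 GPa

10.22 GPa


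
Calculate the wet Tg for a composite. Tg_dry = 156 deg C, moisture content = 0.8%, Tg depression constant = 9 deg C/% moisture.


Tg_wet = Tg_dry - k*moisture = 156 - 9*0.8 = 148.8 deg C

148.8 deg C


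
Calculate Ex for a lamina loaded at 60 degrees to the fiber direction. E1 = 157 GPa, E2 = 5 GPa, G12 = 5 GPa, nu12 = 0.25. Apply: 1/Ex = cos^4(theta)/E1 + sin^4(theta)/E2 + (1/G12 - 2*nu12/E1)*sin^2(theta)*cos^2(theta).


cos^4(60) = 0.0625, sin^4(60) = 0.5625, sin^2(60)*cos^2(60) = 0.1875
1/G12 - 2*nu12/E1 = 1/5 - 2*0.25/157 = 0.196815 GPa^-1
1/Ex = 0.0625/157 + 0.5625/5 + 0.196815*0.1875 = 0.149801 GPa^-1
Ex = 6.68 GPa

6.68 GPa


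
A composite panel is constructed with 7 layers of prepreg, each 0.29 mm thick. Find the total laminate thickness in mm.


h = n * t_ply = 7 * 0.29 = 2.03 mm

2.03 mm


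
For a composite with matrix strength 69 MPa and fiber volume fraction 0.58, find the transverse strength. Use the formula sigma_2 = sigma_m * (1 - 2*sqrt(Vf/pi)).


factor = 1 - 2*sqrt(0.58/pi) = 0.1407
sigma_2 = 69 * 0.1407 = 9.7 MPa

9.7 MPa


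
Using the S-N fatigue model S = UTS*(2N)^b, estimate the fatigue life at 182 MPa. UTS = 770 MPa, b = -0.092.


N = 0.5 * (S/UTS)^(1/b) = 0.5 * (182/770)^(1/-0.092) = 3.2201e+06 cycles

3.2201e+06 cycles


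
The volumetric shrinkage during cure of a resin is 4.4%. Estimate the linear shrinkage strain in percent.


Linear shrinkage ≈ vol_shrink/3 = 4.4/3 = 1.467%

1.467%


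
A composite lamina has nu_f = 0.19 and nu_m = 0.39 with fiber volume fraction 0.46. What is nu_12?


nu_12 = nu_f*Vf + nu_m*(1-Vf) = 0.19*0.46 + 0.39*0.54 = 0.298

0.298


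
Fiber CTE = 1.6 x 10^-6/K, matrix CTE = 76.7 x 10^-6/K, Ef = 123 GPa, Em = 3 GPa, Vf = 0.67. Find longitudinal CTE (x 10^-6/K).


E1 = Ef*Vf + Em*(1-Vf) = 83.4
alpha_1 = (alpha_f*Ef*Vf + alpha_m*Em*(1-Vf))/E1 = 2.49 x 10^-6/K

2.49 x 10^-6/K


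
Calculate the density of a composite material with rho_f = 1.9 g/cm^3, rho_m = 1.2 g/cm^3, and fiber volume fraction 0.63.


rho_c = rho_f*Vf + rho_m*(1-Vf) = 1.9*0.63 + 1.2*0.37 = 1.641 g/cm^3

1.641 g/cm^3


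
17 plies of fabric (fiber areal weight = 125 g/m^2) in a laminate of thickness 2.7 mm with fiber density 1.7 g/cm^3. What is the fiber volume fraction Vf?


Vf = n * FAW / (rho_f * h * 1000) = 17 * 125 / (1.7 * 2.7 * 1000) = 0.463

0.463


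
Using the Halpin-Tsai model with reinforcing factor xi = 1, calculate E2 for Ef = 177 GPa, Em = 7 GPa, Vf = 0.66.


eta = (Ef/Em - 1)/(Ef/Em + xi) = (25.2857 - 1)/(25.2857 + 1) = 0.9239
E2 = Em*(1+xi*eta*Vf)/(1-eta*Vf) = 28.88 GPa

28.88 GPa


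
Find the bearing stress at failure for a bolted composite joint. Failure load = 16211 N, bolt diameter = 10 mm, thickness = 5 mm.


sigma_br = F/(d*h) = 16211/(10*5) = 324.2 MPa

324.2 MPa


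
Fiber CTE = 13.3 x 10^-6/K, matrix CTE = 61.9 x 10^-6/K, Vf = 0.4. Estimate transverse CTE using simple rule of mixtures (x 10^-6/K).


alpha_2 = alpha_f*Vf + alpha_m*(1-Vf) = 13.3*0.4 + 61.9*0.6 = 42.5 x 10^-6/K

42.5 x 10^-6/K


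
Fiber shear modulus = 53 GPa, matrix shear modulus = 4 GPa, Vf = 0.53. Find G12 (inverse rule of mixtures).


1/G12 = Vf/Gf + (1-Vf)/Gm = 0.53/53 + 0.47/4
G12 = 7.84 GPa

7.84 GPa


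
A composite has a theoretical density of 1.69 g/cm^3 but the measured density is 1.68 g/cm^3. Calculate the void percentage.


Void% = (rho_theo - rho_actual)/rho_theo * 100 = (1.69 - 1.68)/1.69 * 100 = 0.59%

0.59%


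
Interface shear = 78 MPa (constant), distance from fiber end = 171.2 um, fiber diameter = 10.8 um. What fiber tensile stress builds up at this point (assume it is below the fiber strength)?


Force balance: sigma_f * (pi*d^2/4) = tau * (pi*d) * x  ->  sigma_f = 4 * tau * x / d
sigma_f = 4 * 78 * 171.2 / 10.8 = 4945.8 MPa

4945.8 MPa


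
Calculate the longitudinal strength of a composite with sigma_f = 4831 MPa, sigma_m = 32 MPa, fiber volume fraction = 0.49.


sigma_1 = sigma_f*Vf + sigma_m*(1-Vf) = 4831*0.49 + 32*0.51 = 2383.5 MPa

2383.5 MPa


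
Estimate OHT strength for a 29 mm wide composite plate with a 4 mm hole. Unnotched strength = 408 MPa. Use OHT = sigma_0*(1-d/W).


OHT = sigma_0*(1-d/W) = 408*(1-4/29) = 351.7 MPa

351.7 MPa


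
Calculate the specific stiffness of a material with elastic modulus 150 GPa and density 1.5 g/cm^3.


Specific stiffness = E/rho = 150/1.5 = 100.0 GPa/(g/cm^3)

100.0 GPa/(g/cm^3)


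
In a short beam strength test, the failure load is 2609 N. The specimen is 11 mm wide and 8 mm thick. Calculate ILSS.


ILSS = 3F/(4bh) = 3*2609/(4*11*8) = 22.24 MPa

22.24 MPa


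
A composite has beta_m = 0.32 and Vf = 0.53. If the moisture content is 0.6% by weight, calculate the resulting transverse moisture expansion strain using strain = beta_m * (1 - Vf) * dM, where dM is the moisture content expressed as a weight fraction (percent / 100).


dM = 0.6/100 = 0.006
strain = beta_m * (1-Vf) * dM = 0.32 * 0.47 * 0.006 = 0.0009024

0.0009024


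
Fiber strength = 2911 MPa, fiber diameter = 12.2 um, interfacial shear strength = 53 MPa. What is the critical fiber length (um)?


Lc = sigma_f * d / (2 * tau_i) = 2911 * 12.2 / (2 * 53) = 335.0 um

335.0 um


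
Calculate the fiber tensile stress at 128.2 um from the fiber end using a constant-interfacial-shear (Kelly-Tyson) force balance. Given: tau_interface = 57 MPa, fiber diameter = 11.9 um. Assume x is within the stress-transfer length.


Force balance: sigma_f * (pi*d^2/4) = tau * (pi*d) * x  ->  sigma_f = 4 * tau * x / d
sigma_f = 4 * 57 * 128.2 / 11.9 = 2456.3 MPa

2456.3 MPa


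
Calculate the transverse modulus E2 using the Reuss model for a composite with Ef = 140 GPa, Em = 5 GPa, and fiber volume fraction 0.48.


1/E2 = Vf/Ef + (1-Vf)/Em = 0.48/140 + 0.52/5
E2 = 9.31 GPa

9.31 GPa


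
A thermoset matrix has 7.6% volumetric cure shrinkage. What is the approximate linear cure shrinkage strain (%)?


Linear shrinkage ≈ vol_shrink/3 = 7.6/3 = 2.533%

2.533%


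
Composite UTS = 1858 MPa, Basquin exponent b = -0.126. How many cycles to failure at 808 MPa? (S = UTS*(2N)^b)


N = 0.5 * (S/UTS)^(1/b) = 0.5 * (808/1858)^(1/-0.126) = 370.7523 cycles

370.7523 cycles


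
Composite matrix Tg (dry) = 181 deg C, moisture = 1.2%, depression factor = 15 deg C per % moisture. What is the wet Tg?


Tg_wet = Tg_dry - k*moisture = 181 - 15*1.2 = 163.0 deg C

163.0 deg C


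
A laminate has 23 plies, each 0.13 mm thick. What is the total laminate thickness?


h = n * t_ply = 23 * 0.13 = 2.99 mm

2.99 mm


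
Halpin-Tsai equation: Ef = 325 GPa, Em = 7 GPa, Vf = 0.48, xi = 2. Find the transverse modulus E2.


eta = (Ef/Em - 1)/(Ef/Em + xi) = (46.4286 - 1)/(46.4286 + 2) = 0.9381
E2 = Em*(1+xi*eta*Vf)/(1-eta*Vf) = 24.2 GPa

24.2 GPa


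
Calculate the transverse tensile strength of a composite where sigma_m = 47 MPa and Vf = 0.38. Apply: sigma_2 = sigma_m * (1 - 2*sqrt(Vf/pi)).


factor = 1 - 2*sqrt(0.38/pi) = 0.3044
sigma_2 = 47 * 0.3044 = 14.31 MPa

14.31 MPa


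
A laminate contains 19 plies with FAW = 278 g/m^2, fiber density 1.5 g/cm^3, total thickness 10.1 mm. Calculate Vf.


Vf = n * FAW / (rho_f * h * 1000) = 19 * 278 / (1.5 * 10.1 * 1000) = 0.3486

0.3486


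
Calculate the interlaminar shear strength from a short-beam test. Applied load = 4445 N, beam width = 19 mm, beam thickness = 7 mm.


ILSS = 3F/(4bh) = 3*4445/(4*19*7) = 25.07 MPa

25.07 MPa


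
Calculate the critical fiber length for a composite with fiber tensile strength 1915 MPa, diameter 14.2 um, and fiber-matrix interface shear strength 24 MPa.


Lc = sigma_f * d / (2 * tau_i) = 1915 * 14.2 / (2 * 24) = 566.5 um

566.5 um


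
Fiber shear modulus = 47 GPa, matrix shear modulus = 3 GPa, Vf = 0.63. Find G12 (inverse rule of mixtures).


1/G12 = Vf/Gf + (1-Vf)/Gm = 0.63/47 + 0.37/3
G12 = 7.31 GPa

7.31 GPa


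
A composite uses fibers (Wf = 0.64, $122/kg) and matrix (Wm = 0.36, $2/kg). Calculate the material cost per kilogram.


Cost = cost_f*Wf + cost_m*Wm = 122*0.64 + 2*0.36 = $78.8/kg

$78.8/kg


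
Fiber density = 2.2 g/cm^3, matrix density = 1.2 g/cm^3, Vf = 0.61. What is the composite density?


rho_c = rho_f*Vf + rho_m*(1-Vf) = 2.2*0.61 + 1.2*0.39 = 1.81 g/cm^3

1.81 g/cm^3


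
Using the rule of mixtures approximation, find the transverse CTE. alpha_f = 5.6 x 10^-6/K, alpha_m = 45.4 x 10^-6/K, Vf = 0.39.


alpha_2 = alpha_f*Vf + alpha_m*(1-Vf) = 5.6*0.39 + 45.4*0.61 = 29.9 x 10^-6/K

29.9 x 10^-6/K


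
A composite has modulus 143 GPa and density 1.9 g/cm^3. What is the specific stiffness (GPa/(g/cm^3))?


Specific stiffness = E/rho = 143/1.9 = 75.3 GPa/(g/cm^3)

75.3 GPa/(g/cm^3)


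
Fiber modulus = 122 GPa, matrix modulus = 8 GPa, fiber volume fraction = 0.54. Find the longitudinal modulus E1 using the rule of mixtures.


E1 = Ef*Vf + Em*(1-Vf) = 122*0.54 + 8*0.46 = 69.56 GPa

69.56 GPa


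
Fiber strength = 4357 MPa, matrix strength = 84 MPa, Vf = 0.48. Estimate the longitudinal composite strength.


sigma_1 = sigma_f*Vf + sigma_m*(1-Vf) = 4357*0.48 + 84*0.52 = 2135.0 MPa

2135.0 MPa


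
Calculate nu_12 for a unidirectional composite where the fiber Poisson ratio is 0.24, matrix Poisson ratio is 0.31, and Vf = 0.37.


nu_12 = nu_f*Vf + nu_m*(1-Vf) = 0.24*0.37 + 0.31*0.63 = 0.2841

0.2841


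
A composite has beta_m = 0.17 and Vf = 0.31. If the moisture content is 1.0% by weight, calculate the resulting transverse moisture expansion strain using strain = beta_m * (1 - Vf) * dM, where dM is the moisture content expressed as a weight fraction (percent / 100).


dM = 1.0/100 = 0.01
strain = beta_m * (1-Vf) * dM = 0.17 * 0.69 * 0.01 = 0.001173

0.001173


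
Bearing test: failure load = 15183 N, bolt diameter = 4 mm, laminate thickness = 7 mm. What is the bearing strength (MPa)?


sigma_br = F/(d*h) = 15183/(4*7) = 542.3 MPa

542.3 MPa


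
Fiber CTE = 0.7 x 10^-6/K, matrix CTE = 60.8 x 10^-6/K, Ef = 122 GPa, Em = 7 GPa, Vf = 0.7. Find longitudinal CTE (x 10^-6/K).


E1 = Ef*Vf + Em*(1-Vf) = 87.5
alpha_1 = (alpha_f*Ef*Vf + alpha_m*Em*(1-Vf))/E1 = 2.14 x 10^-6/K

2.14 x 10^-6/K


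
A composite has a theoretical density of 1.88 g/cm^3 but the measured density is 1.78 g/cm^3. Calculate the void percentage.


Void% = (rho_theo - rho_actual)/rho_theo * 100 = (1.88 - 1.78)/1.88 * 100 = 5.32%

5.32%


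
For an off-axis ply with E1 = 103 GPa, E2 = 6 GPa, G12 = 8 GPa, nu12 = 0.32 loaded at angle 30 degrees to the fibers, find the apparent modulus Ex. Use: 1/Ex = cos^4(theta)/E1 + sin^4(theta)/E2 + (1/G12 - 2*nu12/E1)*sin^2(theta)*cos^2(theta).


cos^4(30) = 0.5625, sin^4(30) = 0.0625, sin^2(30)*cos^2(30) = 0.1875
1/G12 - 2*nu12/E1 = 1/8 - 2*0.32/103 = 0.118786 GPa^-1
1/Ex = 0.5625/103 + 0.0625/6 + 0.118786*0.1875 = 0.0381503 GPa^-1
Ex = 26.21 GPa

26.21 GPa


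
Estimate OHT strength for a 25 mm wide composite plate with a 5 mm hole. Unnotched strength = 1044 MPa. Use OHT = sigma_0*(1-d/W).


OHT = sigma_0*(1-d/W) = 1044*(1-5/25) = 835.2 MPa

835.2 MPa


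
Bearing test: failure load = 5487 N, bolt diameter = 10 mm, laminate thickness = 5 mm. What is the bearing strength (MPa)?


sigma_br = F/(d*h) = 5487/(10*5) = 109.7 MPa

109.7 MPa


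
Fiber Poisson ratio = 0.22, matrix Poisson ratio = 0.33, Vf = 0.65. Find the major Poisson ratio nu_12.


nu_12 = nu_f*Vf + nu_m*(1-Vf) = 0.22*0.65 + 0.33*0.35 = 0.2585

0.2585


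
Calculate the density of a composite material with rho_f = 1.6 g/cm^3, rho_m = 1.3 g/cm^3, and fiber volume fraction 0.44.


rho_c = rho_f*Vf + rho_m*(1-Vf) = 1.6*0.44 + 1.3*0.56 = 1.432 g/cm^3

1.432 g/cm^3


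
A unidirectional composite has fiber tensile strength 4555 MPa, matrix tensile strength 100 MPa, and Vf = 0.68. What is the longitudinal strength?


sigma_1 = sigma_f*Vf + sigma_m*(1-Vf) = 4555*0.68 + 100*0.32 = 3129.4 MPa

3129.4 MPa
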